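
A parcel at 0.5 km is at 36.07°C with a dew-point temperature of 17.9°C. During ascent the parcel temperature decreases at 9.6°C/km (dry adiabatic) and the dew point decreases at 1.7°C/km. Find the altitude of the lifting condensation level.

T and T_d converge at 9.6 − 1.7 = 7.9°C per km
Height above start = (36.07 − 17.9) / 7.9 = 2.3 km
LCL altitude = 500 m + 2300 m = 2800 m

2.8 km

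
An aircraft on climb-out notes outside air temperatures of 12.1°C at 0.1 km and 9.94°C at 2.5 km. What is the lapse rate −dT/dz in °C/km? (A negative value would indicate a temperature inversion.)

0.9°C/km

Γ = −ΔT/Δz = (12.1 − 9.94) / (2500 − 100) m
  = 2.16°C / 2.4 km = 0.9°C/km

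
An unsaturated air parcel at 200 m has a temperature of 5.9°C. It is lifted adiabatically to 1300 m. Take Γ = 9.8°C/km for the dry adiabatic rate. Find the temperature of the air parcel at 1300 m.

-4.88°C

200 → 1300 m (dry adiabatic, 9.8°C/km): ΔT = -9.8 × 1.1 = -10.78°C → T = -4.88°C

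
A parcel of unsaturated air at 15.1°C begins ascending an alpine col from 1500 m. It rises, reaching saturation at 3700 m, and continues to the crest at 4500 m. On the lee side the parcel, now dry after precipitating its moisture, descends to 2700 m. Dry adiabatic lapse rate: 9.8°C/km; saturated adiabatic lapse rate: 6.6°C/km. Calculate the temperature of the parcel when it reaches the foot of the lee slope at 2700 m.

5.9°C

From 1500 m to 3700 m (dry): cools by 9.8 × 2.2 = 21.56°C, giving -6.46°C.
From 3700 m to 4500 m (saturated): cools by 6.6 × 0.8 = 5.28°C, giving -11.74°C.
From 4500 m to 2700 m (dry descent): warms by 9.8 × 1.8 = 17.64°C, giving 5.9°C.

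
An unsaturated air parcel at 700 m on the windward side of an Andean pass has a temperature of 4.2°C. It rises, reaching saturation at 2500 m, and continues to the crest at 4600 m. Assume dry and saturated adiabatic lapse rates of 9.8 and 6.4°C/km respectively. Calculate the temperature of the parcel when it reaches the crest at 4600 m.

Dry to 2500 m: -9.8 × 1.8 km = -17.64°C, so T = -13.44°C.
Saturated to 4600 m: -6.4 × 2.1 km = -13.44°C, so T = -26.88°C.

-26.88°C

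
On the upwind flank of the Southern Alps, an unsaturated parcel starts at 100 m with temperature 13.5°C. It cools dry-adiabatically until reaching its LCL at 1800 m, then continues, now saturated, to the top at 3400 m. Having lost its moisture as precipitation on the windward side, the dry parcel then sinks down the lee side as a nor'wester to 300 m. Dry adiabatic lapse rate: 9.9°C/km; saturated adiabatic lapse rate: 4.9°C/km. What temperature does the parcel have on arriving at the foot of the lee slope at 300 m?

Dry to 1800 m: -9.9 × 1.7 km = -16.83°C, so T = -3.33°C.
Saturated to 3400 m: -4.9 × 1.6 km = -7.84°C, so T = -11.17°C.
Dry descent to 300 m: +9.9 × 3.1 km = +30.69°C, so T = 19.52°C.

19.52°C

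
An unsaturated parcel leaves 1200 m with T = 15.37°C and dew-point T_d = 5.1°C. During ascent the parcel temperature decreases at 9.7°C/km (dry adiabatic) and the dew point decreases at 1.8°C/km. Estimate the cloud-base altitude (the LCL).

2500 m

T and T_d converge at 9.7 − 1.8 = 7.9°C per km
Height above start = (15.37 − 5.1) / 7.9 = 1.3 km
LCL altitude = 1200 m + 1300 m = 2500 m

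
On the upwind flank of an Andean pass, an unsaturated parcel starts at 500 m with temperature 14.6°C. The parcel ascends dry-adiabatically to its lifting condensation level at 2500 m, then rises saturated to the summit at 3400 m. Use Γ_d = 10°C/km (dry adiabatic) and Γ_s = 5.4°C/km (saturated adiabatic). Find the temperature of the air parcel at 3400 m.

Dry to 2500 m: -10 × 2 km = -20°C, so T = -5.4°C.
Saturated to 3400 m: -5.4 × 0.9 km = -4.86°C, so T = -10.26°C.

-10.26°C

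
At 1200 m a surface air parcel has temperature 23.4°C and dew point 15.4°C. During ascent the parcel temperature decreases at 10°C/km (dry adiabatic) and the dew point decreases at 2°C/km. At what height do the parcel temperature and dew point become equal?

T and T_d converge at 10 − 2 = 8°C per km
Height above start = (23.4 − 15.4) / 8 = 1 km
LCL altitude = 1200 m + 1000 m = 2200 m

2200 m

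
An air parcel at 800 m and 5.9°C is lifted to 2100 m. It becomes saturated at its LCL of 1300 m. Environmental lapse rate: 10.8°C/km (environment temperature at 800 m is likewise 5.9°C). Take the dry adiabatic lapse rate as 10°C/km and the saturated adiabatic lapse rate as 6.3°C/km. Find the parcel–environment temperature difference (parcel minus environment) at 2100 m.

+4°C (parcel warmer than environment)

Parcel:
  800 → 1300 m (dry, 10°C/km): ΔT = -10 × 0.5 = -5°C → T = 0.9°C
  1300 → 2100 m (saturated, 6.3°C/km): ΔT = -6.3 × 0.8 = -5.04°C → T = -4.14°C
Environment:
  800 → 2100 m (environment, 10.8°C/km): ΔT = -10.8 × 1.3 = -14.04°C → T = -8.14°C
T_parcel − T_env = -4.14 − (-8.14) = +4°C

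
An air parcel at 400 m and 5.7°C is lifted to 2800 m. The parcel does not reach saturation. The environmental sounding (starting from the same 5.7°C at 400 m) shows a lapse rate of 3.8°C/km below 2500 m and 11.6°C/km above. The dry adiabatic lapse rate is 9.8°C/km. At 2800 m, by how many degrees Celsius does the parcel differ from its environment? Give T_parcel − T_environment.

-12.06°C (parcel cooler than environment)

Parcel:
  Dry to 2800 m: -9.8 × 2.4 km = -23.52°C, so T = -17.82°C.
Environment:
  Environment, lower layer to 2500 m: -3.8 × 2.1 km = -7.98°C, so T = -2.28°C.
  Environment, upper layer to 2800 m: -11.6 × 0.3 km = -3.48°C, so T = -5.76°C.
T_parcel − T_env = -17.82 − (-5.76) = -12.06°C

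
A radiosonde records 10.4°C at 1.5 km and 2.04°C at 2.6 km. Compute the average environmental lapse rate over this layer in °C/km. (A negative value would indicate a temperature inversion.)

7.6°C/km

Γ = −ΔT/Δz = (10.4 − 2.04) / (2600 − 1500) m
  = 8.36°C / 1.1 km = 7.6°C/km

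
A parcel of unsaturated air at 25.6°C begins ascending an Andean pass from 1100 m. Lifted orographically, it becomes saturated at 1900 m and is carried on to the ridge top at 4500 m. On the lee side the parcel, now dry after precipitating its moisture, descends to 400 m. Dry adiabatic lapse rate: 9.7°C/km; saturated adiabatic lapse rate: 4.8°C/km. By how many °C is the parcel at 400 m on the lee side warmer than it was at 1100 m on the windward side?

1100 → 1900 m (dry, 9.7°C/km): ΔT = -9.7 × 0.8 = -7.76°C → T = 17.84°C
1900 → 4500 m (saturated, 4.8°C/km): ΔT = -4.8 × 2.6 = -12.48°C → T = 5.36°C
4500 → 400 m (dry descent, 9.7°C/km): ΔT = +9.7 × 4.1 = +39.77°C → T = 45.13°C
Net change vs windward start: 45.13 − 25.6 = +19.53°C

+19.53°C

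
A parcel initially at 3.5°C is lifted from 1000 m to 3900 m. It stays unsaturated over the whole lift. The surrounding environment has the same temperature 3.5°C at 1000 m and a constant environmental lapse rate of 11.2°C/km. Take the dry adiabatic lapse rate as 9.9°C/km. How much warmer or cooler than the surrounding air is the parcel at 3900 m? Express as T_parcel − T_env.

+3.77°C (parcel warmer than environment)

Parcel:
  Dry to 3900 m: -9.9 × 2.9 km = -28.71°C, so T = -25.21°C.
Environment:
  Environment to 3900 m: -11.2 × 2.9 km = -32.48°C, so T = -28.98°C.
T_parcel − T_env = -25.21 − (-28.98) = +3.77°C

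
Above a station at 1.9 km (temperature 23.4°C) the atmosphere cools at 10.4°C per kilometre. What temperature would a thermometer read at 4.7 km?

1900 → 4700 m (environmental, 10.4°C/km): ΔT = -10.4 × 2.8 = -29.12°C → T = -5.72°C

-5.72°C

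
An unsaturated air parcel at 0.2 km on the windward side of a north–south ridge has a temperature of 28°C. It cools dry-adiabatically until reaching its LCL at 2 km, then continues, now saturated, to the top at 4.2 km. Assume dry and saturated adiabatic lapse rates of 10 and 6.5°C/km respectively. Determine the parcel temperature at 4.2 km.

From 200 m to 2000 m (dry): cools by 10 × 1.8 = 18°C, giving 10°C.
From 2000 m to 4200 m (saturated): cools by 6.5 × 2.2 = 14.3°C, giving -4.3°C.

-4.3°C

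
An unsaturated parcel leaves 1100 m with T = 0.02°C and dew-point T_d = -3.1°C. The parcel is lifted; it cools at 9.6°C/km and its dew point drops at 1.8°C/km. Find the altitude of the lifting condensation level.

1500 m

T and T_d converge at 9.6 − 1.8 = 7.8°C per km
Height above start = (0.02 − (-3.1)) / 7.8 = 0.4 km
LCL altitude = 1100 m + 400 m = 1500 m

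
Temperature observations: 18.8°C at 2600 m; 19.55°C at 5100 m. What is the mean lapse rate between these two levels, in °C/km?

-0.3°C/km

Γ = −ΔT/Δz = (18.8 − 19.55) / (5100 − 2600) m
  = -0.75°C / 2.5 km = -0.3°C/km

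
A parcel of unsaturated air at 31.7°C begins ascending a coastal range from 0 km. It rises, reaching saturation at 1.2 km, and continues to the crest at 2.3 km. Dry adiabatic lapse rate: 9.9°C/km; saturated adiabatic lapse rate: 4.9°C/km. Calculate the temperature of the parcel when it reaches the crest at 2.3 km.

From 0 m to 1200 m (dry): cools by 9.9 × 1.2 = 11.88°C, giving 19.82°C.
From 1200 m to 2300 m (saturated): cools by 4.9 × 1.1 = 5.39°C, giving 14.43°C.

14.43°C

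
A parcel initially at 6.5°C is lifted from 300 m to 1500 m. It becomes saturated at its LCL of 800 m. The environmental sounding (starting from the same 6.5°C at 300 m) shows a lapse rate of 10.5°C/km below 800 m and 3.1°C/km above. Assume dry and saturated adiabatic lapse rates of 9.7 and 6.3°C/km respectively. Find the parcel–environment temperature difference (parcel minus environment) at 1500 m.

Parcel:
  300 → 800 m (dry, 9.7°C/km): ΔT = -9.7 × 0.5 = -4.85°C → T = 1.65°C
  800 → 1500 m (saturated, 6.3°C/km): ΔT = -6.3 × 0.7 = -4.41°C → T = -2.76°C
Environment:
  300 → 800 m (environment, lower layer, 10.5°C/km): ΔT = -10.5 × 0.5 = -5.25°C → T = 1.25°C
  800 → 1500 m (environment, upper layer, 3.1°C/km): ΔT = -3.1 × 0.7 = -2.17°C → T = -0.92°C
T_parcel − T_env = -2.76 − (-0.92) = -1.84°C

-1.84°C (parcel cooler than environment)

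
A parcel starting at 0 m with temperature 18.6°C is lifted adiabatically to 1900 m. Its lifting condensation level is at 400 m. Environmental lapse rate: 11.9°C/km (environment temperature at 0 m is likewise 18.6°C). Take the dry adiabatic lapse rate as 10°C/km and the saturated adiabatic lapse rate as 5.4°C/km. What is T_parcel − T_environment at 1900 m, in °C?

Parcel:
  0 → 400 m (dry, 10°C/km): ΔT = -10 × 0.4 = -4°C → T = 14.6°C
  400 → 1900 m (saturated, 5.4°C/km): ΔT = -5.4 × 1.5 = -8.1°C → T = 6.5°C
Environment:
  0 → 1900 m (environment, 11.9°C/km): ΔT = -11.9 × 1.9 = -22.61°C → T = -4.01°C
T_parcel − T_env = 6.5 − (-4.01) = +10.51°C

+10.51°C (parcel warmer than environment)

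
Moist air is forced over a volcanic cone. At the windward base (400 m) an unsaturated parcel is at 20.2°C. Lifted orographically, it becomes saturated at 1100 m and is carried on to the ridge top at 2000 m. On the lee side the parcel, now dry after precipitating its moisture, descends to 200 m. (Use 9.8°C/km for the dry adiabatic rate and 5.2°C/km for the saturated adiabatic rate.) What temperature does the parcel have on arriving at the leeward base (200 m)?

From 400 m to 1100 m (dry): cools by 9.8 × 0.7 = 6.86°C, giving 13.34°C.
From 1100 m to 2000 m (saturated): cools by 5.2 × 0.9 = 4.68°C, giving 8.66°C.
From 2000 m to 200 m (dry descent): warms by 9.8 × 1.8 = 17.64°C, giving 26.3°C.

26.3°C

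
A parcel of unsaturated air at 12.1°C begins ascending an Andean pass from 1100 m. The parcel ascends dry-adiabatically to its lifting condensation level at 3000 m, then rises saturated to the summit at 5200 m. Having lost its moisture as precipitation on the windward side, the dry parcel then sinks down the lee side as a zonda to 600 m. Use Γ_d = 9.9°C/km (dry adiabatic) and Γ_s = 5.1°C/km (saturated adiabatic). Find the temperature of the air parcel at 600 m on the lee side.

1100 → 3000 m (dry, 9.9°C/km): ΔT = -9.9 × 1.9 = -18.81°C → T = -6.71°C
3000 → 5200 m (saturated, 5.1°C/km): ΔT = -5.1 × 2.2 = -11.22°C → T = -17.93°C
5200 → 600 m (dry descent, 9.9°C/km): ΔT = +9.9 × 4.6 = +45.54°C → T = 27.61°C

27.61°C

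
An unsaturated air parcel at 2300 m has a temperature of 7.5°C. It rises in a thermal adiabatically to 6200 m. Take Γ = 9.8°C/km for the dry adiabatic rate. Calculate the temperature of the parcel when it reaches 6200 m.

2300–6200 m, dry adiabatic: Δz = 3.9 km ⇒ ΔT = -38.22°C; T = -30.72°C

-30.72°C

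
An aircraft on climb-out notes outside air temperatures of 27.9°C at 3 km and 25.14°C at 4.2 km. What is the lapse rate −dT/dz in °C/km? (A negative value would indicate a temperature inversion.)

Γ = −ΔT/Δz = (27.9 − 25.14) / (4200 − 3000) m
  = 2.76°C / 1.2 km = 2.3°C/km

2.3°C/km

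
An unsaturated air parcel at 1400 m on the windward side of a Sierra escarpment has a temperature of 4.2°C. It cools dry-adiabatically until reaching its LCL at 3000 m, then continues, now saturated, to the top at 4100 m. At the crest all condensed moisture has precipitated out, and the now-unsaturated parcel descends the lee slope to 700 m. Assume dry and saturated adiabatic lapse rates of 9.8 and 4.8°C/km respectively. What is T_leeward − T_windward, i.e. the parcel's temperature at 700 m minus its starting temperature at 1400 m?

From 1400 m to 3000 m (dry): cools by 9.8 × 1.6 = 15.68°C, giving -11.48°C.
From 3000 m to 4100 m (saturated): cools by 4.8 × 1.1 = 5.28°C, giving -16.76°C.
From 4100 m to 700 m (dry descent): warms by 9.8 × 3.4 = 33.32°C, giving 16.56°C.
Net change vs windward start: 16.56 − 4.2 = +12.36°C

+12.36°C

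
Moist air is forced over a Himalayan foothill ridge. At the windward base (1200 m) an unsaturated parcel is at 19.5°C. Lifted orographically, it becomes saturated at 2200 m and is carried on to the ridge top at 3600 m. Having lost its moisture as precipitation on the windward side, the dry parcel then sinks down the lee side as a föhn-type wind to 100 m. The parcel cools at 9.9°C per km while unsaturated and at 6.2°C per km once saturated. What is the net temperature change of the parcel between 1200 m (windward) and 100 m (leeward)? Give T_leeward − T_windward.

+16.07°C

1200 → 2200 m (dry, 9.9°C/km): ΔT = -9.9 × 1 = -9.9°C → T = 9.6°C
2200 → 3600 m (saturated, 6.2°C/km): ΔT = -6.2 × 1.4 = -8.68°C → T = 0.92°C
3600 → 100 m (dry descent, 9.9°C/km): ΔT = +9.9 × 3.5 = +34.65°C → T = 35.57°C
Net change vs windward start: 35.57 − 19.5 = +16.07°C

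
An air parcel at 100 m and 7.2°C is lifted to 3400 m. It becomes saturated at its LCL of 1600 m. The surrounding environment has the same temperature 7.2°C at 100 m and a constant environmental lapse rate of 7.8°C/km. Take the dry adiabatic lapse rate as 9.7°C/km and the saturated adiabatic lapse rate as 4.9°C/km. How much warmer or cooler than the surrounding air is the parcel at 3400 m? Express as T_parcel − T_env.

+2.37°C (parcel warmer than environment)

Parcel:
  100–1600 m, dry: Δz = 1.5 km ⇒ ΔT = -14.55°C; T = -7.35°C
  1600–3400 m, saturated: Δz = 1.8 km ⇒ ΔT = -8.82°C; T = -16.17°C
Environment:
  100–3400 m, environment: Δz = 3.3 km ⇒ ΔT = -25.74°C; T = -18.54°C
T_parcel − T_env = -16.17 − (-18.54) = +2.37°C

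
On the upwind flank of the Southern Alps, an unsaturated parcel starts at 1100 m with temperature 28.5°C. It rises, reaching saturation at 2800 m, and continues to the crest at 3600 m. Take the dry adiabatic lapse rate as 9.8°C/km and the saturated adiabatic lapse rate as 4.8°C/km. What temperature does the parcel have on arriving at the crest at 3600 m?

From 1100 m to 2800 m (dry): cools by 9.8 × 1.7 = 16.66°C, giving 11.84°C.
From 2800 m to 3600 m (saturated): cools by 4.8 × 0.8 = 3.84°C, giving 8°C.

8°C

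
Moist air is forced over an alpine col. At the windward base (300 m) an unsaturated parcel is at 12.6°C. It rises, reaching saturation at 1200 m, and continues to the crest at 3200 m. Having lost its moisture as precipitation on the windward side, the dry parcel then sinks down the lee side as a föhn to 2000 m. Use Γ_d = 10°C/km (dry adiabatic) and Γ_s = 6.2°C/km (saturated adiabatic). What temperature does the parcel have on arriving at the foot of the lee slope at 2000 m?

3.2°C

300 → 1200 m (dry, 10°C/km): ΔT = -10 × 0.9 = -9°C → T = 3.6°C
1200 → 3200 m (saturated, 6.2°C/km): ΔT = -6.2 × 2 = -12.4°C → T = -8.8°C
3200 → 2000 m (dry descent, 10°C/km): ΔT = +10 × 1.2 = +12°C → T = 3.2°C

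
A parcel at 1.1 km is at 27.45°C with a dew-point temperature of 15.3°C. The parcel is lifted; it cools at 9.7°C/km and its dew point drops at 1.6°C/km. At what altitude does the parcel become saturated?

T and T_d converge at 9.7 − 1.6 = 8.1°C per km
Height above start = (27.45 − 15.3) / 8.1 = 1.5 km
LCL altitude = 1100 m + 1500 m = 2600 m

2.6 km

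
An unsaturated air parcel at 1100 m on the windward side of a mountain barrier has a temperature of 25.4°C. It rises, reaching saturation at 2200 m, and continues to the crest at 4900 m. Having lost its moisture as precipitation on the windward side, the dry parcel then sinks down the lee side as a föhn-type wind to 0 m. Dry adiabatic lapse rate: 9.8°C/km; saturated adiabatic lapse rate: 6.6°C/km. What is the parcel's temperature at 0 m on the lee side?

44.82°C

From 1100 m to 2200 m (dry): cools by 9.8 × 1.1 = 10.78°C, giving 14.62°C.
From 2200 m to 4900 m (saturated): cools by 6.6 × 2.7 = 17.82°C, giving -3.2°C.
From 4900 m to 0 m (dry descent): warms by 9.8 × 4.9 = 48.02°C, giving 44.82°C.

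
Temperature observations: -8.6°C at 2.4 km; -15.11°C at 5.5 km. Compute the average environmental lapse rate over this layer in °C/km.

Γ = −ΔT/Δz = (-8.6 − (-15.11)) / (5500 − 2400) m
  = 6.51°C / 3.1 km = 2.1°C/km

2.1°C/km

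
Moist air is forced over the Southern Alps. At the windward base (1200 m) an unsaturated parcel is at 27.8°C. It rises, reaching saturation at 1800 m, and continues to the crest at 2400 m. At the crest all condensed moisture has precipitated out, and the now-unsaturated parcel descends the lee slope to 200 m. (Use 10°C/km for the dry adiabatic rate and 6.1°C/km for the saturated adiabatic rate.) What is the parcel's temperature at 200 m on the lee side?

From 1200 m to 1800 m (dry): cools by 10 × 0.6 = 6°C, giving 21.8°C.
From 1800 m to 2400 m (saturated): cools by 6.1 × 0.6 = 3.66°C, giving 18.14°C.
From 2400 m to 200 m (dry descent): warms by 10 × 2.2 = 22°C, giving 40.14°C.

40.14°C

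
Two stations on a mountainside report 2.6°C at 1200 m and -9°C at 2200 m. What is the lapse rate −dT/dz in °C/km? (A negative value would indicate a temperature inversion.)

Γ = −ΔT/Δz = (2.6 − (-9)) / (2200 − 1200) m
  = 11.6°C / 1 km = 11.6°C/km

11.6°C/km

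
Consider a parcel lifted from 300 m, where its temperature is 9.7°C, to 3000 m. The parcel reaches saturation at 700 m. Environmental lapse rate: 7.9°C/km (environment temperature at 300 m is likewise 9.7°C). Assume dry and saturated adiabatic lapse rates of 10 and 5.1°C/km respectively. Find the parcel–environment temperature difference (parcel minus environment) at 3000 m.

Parcel:
  Dry to 700 m: -10 × 0.4 km = -4°C, so T = 5.7°C.
  Saturated to 3000 m: -5.1 × 2.3 km = -11.73°C, so T = -6.03°C.
Environment:
  Environment to 3000 m: -7.9 × 2.7 km = -21.33°C, so T = -11.63°C.
T_parcel − T_env = -6.03 − (-11.63) = +5.6°C

+5.6°C (parcel warmer than environment)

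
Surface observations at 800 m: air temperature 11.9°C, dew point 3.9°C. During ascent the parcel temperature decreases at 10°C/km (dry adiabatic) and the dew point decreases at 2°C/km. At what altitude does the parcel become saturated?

T and T_d converge at 10 − 2 = 8°C per km
Height above start = (11.9 − 3.9) / 8 = 1 km
LCL altitude = 800 m + 1000 m = 1800 m

1800 m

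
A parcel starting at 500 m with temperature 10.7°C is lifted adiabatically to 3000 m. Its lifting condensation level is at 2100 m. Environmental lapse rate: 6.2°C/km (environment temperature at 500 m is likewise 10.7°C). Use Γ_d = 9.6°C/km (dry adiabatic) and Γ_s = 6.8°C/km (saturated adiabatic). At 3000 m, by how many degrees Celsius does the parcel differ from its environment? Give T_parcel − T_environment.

Parcel:
  500 → 2100 m (dry, 9.6°C/km): ΔT = -9.6 × 1.6 = -15.36°C → T = -4.66°C
  2100 → 3000 m (saturated, 6.8°C/km): ΔT = -6.8 × 0.9 = -6.12°C → T = -10.78°C
Environment:
  500 → 3000 m (environment, 6.2°C/km): ΔT = -6.2 × 2.5 = -15.5°C → T = -4.8°C
T_parcel − T_env = -10.78 − (-4.8) = -5.98°C

-5.98°C (parcel cooler than environment)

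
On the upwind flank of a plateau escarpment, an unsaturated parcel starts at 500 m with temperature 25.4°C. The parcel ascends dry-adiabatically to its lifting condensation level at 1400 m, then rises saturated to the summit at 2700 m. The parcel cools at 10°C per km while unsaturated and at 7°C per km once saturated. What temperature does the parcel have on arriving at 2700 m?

7.3°C

500–1400 m, dry: Δz = 0.9 km ⇒ ΔT = -9°C; T = 16.4°C
1400–2700 m, saturated: Δz = 1.3 km ⇒ ΔT = -9.1°C; T = 7.3°C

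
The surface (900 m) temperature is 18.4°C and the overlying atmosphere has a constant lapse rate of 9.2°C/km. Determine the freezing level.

Height above start = (18.4 − 0) / 9.2 = 2 km
Altitude = 900 m + 2000 m = 2900 m

2900 m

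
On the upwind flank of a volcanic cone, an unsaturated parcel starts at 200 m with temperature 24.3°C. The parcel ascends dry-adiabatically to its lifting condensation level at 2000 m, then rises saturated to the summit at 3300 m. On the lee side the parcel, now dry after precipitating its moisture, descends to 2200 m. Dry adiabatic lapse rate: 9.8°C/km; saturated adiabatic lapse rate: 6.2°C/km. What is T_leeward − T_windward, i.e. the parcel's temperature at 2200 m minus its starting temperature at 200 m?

Dry to 2000 m: -9.8 × 1.8 km = -17.64°C, so T = 6.66°C.
Saturated to 3300 m: -6.2 × 1.3 km = -8.06°C, so T = -1.4°C.
Dry descent to 2200 m: +9.8 × 1.1 km = +10.78°C, so T = 9.38°C.
Net change vs windward start: 9.38 − 24.3 = -14.92°C

-14.92°C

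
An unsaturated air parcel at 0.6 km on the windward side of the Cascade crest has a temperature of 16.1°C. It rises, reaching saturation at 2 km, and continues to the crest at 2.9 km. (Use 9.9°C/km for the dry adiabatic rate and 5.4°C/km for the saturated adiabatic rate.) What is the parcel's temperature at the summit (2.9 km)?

Dry to 2000 m: -9.9 × 1.4 km = -13.86°C, so T = 2.24°C.
Saturated to 2900 m: -5.4 × 0.9 km = -4.86°C, so T = -2.62°C.

-2.62°C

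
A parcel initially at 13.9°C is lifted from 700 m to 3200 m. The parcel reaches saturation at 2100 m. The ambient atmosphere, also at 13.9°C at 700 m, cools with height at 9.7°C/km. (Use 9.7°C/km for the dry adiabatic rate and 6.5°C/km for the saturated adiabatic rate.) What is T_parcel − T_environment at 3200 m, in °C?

+3.52°C (parcel warmer than environment)

Parcel:
  Dry to 2100 m: -9.7 × 1.4 km = -13.58°C, so T = 0.32°C.
  Saturated to 3200 m: -6.5 × 1.1 km = -7.15°C, so T = -6.83°C.
Environment:
  Environment to 3200 m: -9.7 × 2.5 km = -24.25°C, so T = -10.35°C.
T_parcel − T_env = -6.83 − (-10.35) = +3.52°C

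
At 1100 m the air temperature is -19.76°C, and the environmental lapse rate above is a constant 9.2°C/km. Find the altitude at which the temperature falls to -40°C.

Height above start = (-19.76 − (-40)) / 9.2 = 2.2 km
Altitude = 1100 m + 2200 m = 3300 m

3300 m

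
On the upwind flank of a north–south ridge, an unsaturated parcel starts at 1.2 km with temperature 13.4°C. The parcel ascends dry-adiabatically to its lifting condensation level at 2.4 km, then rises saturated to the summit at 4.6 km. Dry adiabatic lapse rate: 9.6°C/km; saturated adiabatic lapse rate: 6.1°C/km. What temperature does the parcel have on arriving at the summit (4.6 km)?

From 1200 m to 2400 m (dry): cools by 9.6 × 1.2 = 11.52°C, giving 1.88°C.
From 2400 m to 4600 m (saturated): cools by 6.1 × 2.2 = 13.42°C, giving -11.54°C.

-11.54°C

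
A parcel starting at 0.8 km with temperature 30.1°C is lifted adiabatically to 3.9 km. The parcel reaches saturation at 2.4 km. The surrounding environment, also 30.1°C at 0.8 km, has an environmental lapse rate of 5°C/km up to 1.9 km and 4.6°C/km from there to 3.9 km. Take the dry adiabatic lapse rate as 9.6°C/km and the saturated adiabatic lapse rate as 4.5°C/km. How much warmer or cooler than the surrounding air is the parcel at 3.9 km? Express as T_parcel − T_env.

-7.41°C (parcel cooler than environment)

Parcel:
  From 800 m to 2400 m (dry): cools by 9.6 × 1.6 = 15.36°C, giving 14.74°C.
  From 2400 m to 3900 m (saturated): cools by 4.5 × 1.5 = 6.75°C, giving 7.99°C.
Environment:
  From 800 m to 1900 m (environment, lower layer): cools by 5 × 1.1 = 5.5°C, giving 24.6°C.
  From 1900 m to 3900 m (environment, upper layer): cools by 4.6 × 2 = 9.2°C, giving 15.4°C.
T_parcel − T_env = 7.99 − 15.4 = -7.41°C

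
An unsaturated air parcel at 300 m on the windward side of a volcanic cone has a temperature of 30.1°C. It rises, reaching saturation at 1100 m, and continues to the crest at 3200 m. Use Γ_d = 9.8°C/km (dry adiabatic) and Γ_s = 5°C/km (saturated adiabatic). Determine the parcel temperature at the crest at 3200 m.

11.76°C

300 → 1100 m (dry, 9.8°C/km): ΔT = -9.8 × 0.8 = -7.84°C → T = 22.26°C
1100 → 3200 m (saturated, 5°C/km): ΔT = -5 × 2.1 = -10.5°C → T = 11.76°C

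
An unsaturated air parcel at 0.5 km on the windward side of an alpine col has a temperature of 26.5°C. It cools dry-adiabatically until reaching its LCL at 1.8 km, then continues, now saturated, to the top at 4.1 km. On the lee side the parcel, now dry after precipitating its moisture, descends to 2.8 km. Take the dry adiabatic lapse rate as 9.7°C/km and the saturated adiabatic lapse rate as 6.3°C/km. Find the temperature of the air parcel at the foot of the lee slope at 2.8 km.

Dry to 1800 m: -9.7 × 1.3 km = -12.61°C, so T = 13.89°C.
Saturated to 4100 m: -6.3 × 2.3 km = -14.49°C, so T = -0.6°C.
Dry descent to 2800 m: +9.7 × 1.3 km = +12.61°C, so T = 12.01°C.

12.01°C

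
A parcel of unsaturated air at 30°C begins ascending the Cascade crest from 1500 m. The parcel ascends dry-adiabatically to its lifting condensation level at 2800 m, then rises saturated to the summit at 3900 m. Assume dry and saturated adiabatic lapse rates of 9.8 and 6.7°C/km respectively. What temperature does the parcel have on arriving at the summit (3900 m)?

9.89°C

1500–2800 m, dry: Δz = 1.3 km ⇒ ΔT = -12.74°C; T = 17.26°C
2800–3900 m, saturated: Δz = 1.1 km ⇒ ΔT = -7.37°C; T = 9.89°C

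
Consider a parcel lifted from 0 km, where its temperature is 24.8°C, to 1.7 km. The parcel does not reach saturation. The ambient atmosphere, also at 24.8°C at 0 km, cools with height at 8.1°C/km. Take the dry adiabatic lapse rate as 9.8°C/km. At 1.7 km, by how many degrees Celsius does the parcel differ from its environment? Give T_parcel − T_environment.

-2.89°C (parcel cooler than environment)

Parcel:
  Dry to 1700 m: -9.8 × 1.7 km = -16.66°C, so T = 8.14°C.
Environment:
  Environment to 1700 m: -8.1 × 1.7 km = -13.77°C, so T = 11.03°C.
T_parcel − T_env = 8.14 − 11.03 = -2.89°C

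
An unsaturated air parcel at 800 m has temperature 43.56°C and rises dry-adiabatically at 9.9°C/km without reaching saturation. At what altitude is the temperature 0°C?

5200 m

Height above start = (43.56 − 0) / 9.9 = 4.4 km
Altitude = 800 m + 4400 m = 5200 m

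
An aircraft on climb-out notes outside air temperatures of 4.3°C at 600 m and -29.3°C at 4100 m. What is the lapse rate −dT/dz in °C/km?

9.6°C/km

Γ = −ΔT/Δz = (4.3 − (-29.3)) / (4100 − 600) m
  = 33.6°C / 3.5 km = 9.6°C/km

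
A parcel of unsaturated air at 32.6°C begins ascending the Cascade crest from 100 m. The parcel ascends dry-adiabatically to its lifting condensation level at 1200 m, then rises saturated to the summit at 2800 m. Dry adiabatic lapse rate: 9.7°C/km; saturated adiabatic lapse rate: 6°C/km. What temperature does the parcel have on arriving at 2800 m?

12.33°C

Dry to 1200 m: -9.7 × 1.1 km = -10.67°C, so T = 21.93°C.
Saturated to 2800 m: -6 × 1.6 km = -9.6°C, so T = 12.33°C.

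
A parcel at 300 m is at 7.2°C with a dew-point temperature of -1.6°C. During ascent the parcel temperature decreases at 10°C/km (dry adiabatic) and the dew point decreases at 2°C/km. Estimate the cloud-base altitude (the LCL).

T and T_d converge at 10 − 2 = 8°C per km
Height above start = (7.2 − (-1.6)) / 8 = 1.1 km
LCL altitude = 300 m + 1100 m = 1400 m

1400 m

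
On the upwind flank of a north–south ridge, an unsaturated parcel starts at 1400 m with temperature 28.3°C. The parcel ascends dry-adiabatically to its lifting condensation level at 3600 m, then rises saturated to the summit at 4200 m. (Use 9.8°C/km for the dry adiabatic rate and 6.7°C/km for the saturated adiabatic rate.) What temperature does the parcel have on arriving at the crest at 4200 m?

1400–3600 m, dry: Δz = 2.2 km ⇒ ΔT = -21.56°C; T = 6.74°C
3600–4200 m, saturated: Δz = 0.6 km ⇒ ΔT = -4.02°C; T = 2.72°C

2.72°C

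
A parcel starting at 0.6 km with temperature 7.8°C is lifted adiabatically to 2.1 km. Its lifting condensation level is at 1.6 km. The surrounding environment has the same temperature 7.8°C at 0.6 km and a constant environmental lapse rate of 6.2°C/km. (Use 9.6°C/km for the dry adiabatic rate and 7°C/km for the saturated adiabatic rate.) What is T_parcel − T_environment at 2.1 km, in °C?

-3.8°C (parcel cooler than environment)

Parcel:
  Dry to 1600 m: -9.6 × 1 km = -9.6°C, so T = -1.8°C.
  Saturated to 2100 m: -7 × 0.5 km = -3.5°C, so T = -5.3°C.
Environment:
  Environment to 2100 m: -6.2 × 1.5 km = -9.3°C, so T = -1.5°C.
T_parcel − T_env = -5.3 − (-1.5) = -3.8°C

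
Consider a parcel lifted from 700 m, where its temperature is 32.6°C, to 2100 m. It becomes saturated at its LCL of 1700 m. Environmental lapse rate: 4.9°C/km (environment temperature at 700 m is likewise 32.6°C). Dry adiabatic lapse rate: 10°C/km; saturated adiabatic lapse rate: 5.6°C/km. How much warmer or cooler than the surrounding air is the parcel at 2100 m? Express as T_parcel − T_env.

Parcel:
  From 700 m to 1700 m (dry): cools by 10 × 1 = 10°C, giving 22.6°C.
  From 1700 m to 2100 m (saturated): cools by 5.6 × 0.4 = 2.24°C, giving 20.36°C.
Environment:
  From 700 m to 2100 m (environment): cools by 4.9 × 1.4 = 6.86°C, giving 25.74°C.
T_parcel − T_env = 20.36 − 25.74 = -5.38°C

-5.38°C (parcel cooler than environment)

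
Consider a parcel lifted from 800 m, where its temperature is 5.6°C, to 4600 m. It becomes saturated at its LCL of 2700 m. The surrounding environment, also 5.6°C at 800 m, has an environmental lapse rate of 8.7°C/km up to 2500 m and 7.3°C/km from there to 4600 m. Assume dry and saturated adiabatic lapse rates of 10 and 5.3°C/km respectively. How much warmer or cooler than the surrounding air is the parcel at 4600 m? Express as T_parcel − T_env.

Parcel:
  From 800 m to 2700 m (dry): cools by 10 × 1.9 = 19°C, giving -13.4°C.
  From 2700 m to 4600 m (saturated): cools by 5.3 × 1.9 = 10.07°C, giving -23.47°C.
Environment:
  From 800 m to 2500 m (environment, lower layer): cools by 8.7 × 1.7 = 14.79°C, giving -9.19°C.
  From 2500 m to 4600 m (environment, upper layer): cools by 7.3 × 2.1 = 15.33°C, giving -24.52°C.
T_parcel − T_env = -23.47 − (-24.52) = +1.05°C

+1.05°C (parcel warmer than environment)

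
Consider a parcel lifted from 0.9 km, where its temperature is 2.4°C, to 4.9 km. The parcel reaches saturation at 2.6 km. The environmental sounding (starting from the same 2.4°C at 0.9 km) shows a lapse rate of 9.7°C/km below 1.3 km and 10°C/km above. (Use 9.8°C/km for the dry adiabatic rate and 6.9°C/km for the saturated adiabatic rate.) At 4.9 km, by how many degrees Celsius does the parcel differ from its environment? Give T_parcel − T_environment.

+7.35°C (parcel warmer than environment)

Parcel:
  Dry to 2600 m: -9.8 × 1.7 km = -16.66°C, so T = -14.26°C.
  Saturated to 4900 m: -6.9 × 2.3 km = -15.87°C, so T = -30.13°C.
Environment:
  Environment, lower layer to 1300 m: -9.7 × 0.4 km = -3.88°C, so T = -1.48°C.
  Environment, upper layer to 4900 m: -10 × 3.6 km = -36°C, so T = -37.48°C.
T_parcel − T_env = -30.13 − (-37.48) = +7.35°C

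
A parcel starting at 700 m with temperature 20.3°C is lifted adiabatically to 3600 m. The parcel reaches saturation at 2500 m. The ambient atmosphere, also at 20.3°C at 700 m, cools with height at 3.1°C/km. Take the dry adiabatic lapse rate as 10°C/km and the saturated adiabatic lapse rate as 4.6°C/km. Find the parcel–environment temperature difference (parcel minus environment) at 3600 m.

Parcel:
  700 → 2500 m (dry, 10°C/km): ΔT = -10 × 1.8 = -18°C → T = 2.3°C
  2500 → 3600 m (saturated, 4.6°C/km): ΔT = -4.6 × 1.1 = -5.06°C → T = -2.76°C
Environment:
  700 → 3600 m (environment, 3.1°C/km): ΔT = -3.1 × 2.9 = -8.99°C → T = 11.31°C
T_parcel − T_env = -2.76 − 11.31 = -14.07°C

-14.07°C (parcel cooler than environment)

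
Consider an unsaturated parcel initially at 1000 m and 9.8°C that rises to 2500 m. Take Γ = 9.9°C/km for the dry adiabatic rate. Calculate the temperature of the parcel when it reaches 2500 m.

-5.05°C

From 1000 m to 2500 m (dry adiabatic): cools by 9.9 × 1.5 = 14.85°C, giving -5.05°C.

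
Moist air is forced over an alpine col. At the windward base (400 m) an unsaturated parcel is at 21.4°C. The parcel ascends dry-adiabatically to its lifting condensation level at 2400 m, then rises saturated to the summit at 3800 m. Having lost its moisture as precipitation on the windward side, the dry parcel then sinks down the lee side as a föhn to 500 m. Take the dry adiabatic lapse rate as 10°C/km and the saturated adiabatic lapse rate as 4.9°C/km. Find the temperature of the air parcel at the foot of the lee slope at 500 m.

Dry to 2400 m: -10 × 2 km = -20°C, so T = 1.4°C.
Saturated to 3800 m: -4.9 × 1.4 km = -6.86°C, so T = -5.46°C.
Dry descent to 500 m: +10 × 3.3 km = +33°C, so T = 27.54°C.

27.54°C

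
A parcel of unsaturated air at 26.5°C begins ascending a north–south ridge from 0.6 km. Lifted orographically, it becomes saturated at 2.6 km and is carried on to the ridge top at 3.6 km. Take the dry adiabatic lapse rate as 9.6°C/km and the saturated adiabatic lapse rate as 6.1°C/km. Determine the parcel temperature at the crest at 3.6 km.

1.2°C

Dry to 2600 m: -9.6 × 2 km = -19.2°C, so T = 7.3°C.
Saturated to 3600 m: -6.1 × 1 km = -6.1°C, so T = 1.2°C.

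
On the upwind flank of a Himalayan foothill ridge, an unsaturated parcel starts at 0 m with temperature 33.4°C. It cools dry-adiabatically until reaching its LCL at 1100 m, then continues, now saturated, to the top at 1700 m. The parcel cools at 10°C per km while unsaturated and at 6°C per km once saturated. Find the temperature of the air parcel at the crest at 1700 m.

From 0 m to 1100 m (dry): cools by 10 × 1.1 = 11°C, giving 22.4°C.
From 1100 m to 1700 m (saturated): cools by 6 × 0.6 = 3.6°C, giving 18.8°C.

18.8°C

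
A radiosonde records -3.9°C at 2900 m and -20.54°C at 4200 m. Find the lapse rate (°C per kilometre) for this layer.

Γ = −ΔT/Δz = (-3.9 − (-20.54)) / (4200 − 2900) m
  = 16.64°C / 1.3 km = 12.8°C/km

12.8°C/km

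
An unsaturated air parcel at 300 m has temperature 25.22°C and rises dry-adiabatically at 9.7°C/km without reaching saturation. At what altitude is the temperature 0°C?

Height above start = (25.22 − 0) / 9.7 = 2.6 km
Altitude = 300 m + 2600 m = 2900 m

2900 m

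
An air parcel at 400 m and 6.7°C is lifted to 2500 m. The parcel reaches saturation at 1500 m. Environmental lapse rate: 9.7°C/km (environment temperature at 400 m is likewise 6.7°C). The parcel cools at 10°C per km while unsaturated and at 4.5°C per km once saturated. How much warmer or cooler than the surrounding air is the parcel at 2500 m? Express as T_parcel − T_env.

+4.87°C (parcel warmer than environment)

Parcel:
  400–1500 m, dry: Δz = 1.1 km ⇒ ΔT = -11°C; T = -4.3°C
  1500–2500 m, saturated: Δz = 1 km ⇒ ΔT = -4.5°C; T = -8.8°C
Environment:
  400–2500 m, environment: Δz = 2.1 km ⇒ ΔT = -20.37°C; T = -13.67°C
T_parcel − T_env = -8.8 − (-13.67) = +4.87°C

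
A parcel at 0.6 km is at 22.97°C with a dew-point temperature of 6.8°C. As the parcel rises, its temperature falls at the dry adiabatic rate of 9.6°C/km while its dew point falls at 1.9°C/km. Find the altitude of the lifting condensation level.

T and T_d converge at 9.6 − 1.9 = 7.7°C per km
Height above start = (22.97 − 6.8) / 7.7 = 2.1 km
LCL altitude = 600 m + 2100 m = 2700 m

2.7 km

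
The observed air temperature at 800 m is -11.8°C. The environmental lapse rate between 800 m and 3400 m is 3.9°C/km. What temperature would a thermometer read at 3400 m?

Environmental to 3400 m: -3.9 × 2.6 km = -10.14°C, so T = -21.94°C.

-21.94°C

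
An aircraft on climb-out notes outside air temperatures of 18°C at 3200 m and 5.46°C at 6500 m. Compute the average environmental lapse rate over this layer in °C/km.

3.8°C/km

Γ = −ΔT/Δz = (18 − 5.46) / (6500 − 3200) m
  = 12.54°C / 3.3 km = 3.8°C/km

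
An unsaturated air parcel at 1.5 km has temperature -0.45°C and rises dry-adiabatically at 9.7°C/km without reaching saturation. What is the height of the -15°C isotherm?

3 km

Height above start = (-0.45 − (-15)) / 9.7 = 1.5 km
Altitude = 1500 m + 1500 m = 3000 m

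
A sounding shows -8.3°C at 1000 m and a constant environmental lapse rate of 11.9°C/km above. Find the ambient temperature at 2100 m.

From 1000 m to 2100 m (environmental): cools by 11.9 × 1.1 = 13.09°C, giving -21.39°C.

-21.39°C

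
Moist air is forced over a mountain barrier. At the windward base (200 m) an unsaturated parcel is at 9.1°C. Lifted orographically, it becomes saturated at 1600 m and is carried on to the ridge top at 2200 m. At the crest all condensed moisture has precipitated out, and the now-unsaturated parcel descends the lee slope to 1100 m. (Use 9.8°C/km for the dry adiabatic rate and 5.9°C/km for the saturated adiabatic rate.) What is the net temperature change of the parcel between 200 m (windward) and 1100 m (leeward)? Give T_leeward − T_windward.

200–1600 m, dry: Δz = 1.4 km ⇒ ΔT = -13.72°C; T = -4.62°C
1600–2200 m, saturated: Δz = 0.6 km ⇒ ΔT = -3.54°C; T = -8.16°C
2200–1100 m, dry descent: Δz = 1.1 km ⇒ ΔT = +10.78°C; T = 2.62°C
Net change vs windward start: 2.62 − 9.1 = -6.48°C

-6.48°C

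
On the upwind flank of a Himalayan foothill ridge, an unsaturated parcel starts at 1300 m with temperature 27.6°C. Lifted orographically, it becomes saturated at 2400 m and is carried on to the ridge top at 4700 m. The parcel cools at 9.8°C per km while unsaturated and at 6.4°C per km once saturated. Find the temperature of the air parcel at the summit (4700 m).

2.1°C

From 1300 m to 2400 m (dry): cools by 9.8 × 1.1 = 10.78°C, giving 16.82°C.
From 2400 m to 4700 m (saturated): cools by 6.4 × 2.3 = 14.72°C, giving 2.1°C.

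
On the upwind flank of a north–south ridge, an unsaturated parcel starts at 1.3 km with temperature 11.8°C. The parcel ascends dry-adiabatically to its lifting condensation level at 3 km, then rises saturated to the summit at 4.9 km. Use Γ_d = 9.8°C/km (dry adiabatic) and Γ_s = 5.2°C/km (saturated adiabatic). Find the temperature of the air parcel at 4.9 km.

1300–3000 m, dry: Δz = 1.7 km ⇒ ΔT = -16.66°C; T = -4.86°C
3000–4900 m, saturated: Δz = 1.9 km ⇒ ΔT = -9.88°C; T = -14.74°C

-14.74°C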